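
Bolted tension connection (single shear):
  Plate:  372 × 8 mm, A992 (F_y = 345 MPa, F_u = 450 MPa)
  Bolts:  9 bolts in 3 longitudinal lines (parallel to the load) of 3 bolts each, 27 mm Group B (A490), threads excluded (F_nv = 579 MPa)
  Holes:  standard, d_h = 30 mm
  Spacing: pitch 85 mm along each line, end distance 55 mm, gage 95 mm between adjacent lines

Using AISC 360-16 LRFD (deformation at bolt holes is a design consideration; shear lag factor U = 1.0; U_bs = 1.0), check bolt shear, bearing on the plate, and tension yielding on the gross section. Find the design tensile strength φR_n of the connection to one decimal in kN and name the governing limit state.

924.0 kN (gross-section yield governs)

Bolt shear: A_b = π(27)²/4 = 572.56 mm². φR_n = 0.75 × 579 × 572.56 × 9 × 1 = 2237.7 kN.
Bearing (8 mm plate, F_u = 450 MPa): end bolts L_c = 55 − 30/2 = 40, R_n = min(1.2×40×8×450, 2.4×27×8×450) = 172.8 kN/bolt; interior L_c = 85 − 30 = 55, R_n = 233.28 kN/bolt. φR_n = 0.75 × (3×172.8 + 6×233.28) = 1438.6 kN.
Tension yield (gross): A_g = 372×8 = 2976 mm². φR_n = 0.90 × 345 × 2976 = 924.0 kN.
Governing: min(2237.7, 1438.6, 924.0) = 924.0 kN → gross-section yield.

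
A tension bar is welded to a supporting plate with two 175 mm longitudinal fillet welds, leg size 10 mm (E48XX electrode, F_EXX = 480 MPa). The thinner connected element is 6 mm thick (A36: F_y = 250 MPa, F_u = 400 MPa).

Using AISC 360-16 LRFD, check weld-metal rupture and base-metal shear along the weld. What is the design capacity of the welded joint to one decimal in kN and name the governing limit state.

315.0 kN (base-metal shear governs)

Weld metal: throat = 0.707×10 = 7.07 mm, L = 2×175 = 350 mm. φR_n = 0.75 × 0.6 × 480 × 7.07 × 350 = 534.5 kN.
Base metal shear (6 mm plate): yield φR_n = 1.0×0.6×250×6×350 = 315.0 kN; rupture φR_n = 0.75×0.6×400×6×350 = 378.0 kN; take 315.0 kN (yield).
Governing: min(534.5, 315.0) = 315.0 kN → base-metal shear.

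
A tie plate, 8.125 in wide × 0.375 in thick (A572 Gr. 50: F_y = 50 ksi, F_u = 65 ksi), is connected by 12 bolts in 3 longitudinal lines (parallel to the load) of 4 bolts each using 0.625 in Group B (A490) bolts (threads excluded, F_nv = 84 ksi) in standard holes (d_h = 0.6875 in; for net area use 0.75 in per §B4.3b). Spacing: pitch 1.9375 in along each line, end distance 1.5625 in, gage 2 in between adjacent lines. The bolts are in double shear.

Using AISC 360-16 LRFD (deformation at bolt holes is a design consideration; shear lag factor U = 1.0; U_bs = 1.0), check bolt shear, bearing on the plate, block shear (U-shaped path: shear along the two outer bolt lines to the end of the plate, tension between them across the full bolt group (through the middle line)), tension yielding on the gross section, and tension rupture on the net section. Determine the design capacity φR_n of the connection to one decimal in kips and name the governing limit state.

107.4 kips (net-section rupture governs)

Bolt shear: A_b = π(0.625)²/4 = 0.3068 in². φR_n = 0.75 × 84 × 0.3068 × 12 × 2 = 463.9 kips.
Bearing (0.375 in plate, F_u = 65 ksi): end bolts L_c = 1.5625 − 0.6875/2 = 1.21875, R_n = min(1.2×1.21875×0.375×65, 2.4×0.625×0.375×65) = 35.648 kips/bolt; interior L_c = 1.9375 − 0.6875 = 1.25, R_n = 36.563 kips/bolt. φR_n = 0.75 × (3×35.648 + 9×36.563) = 327.0 kips.
Block shear: shear path 2×[1.5625+3×1.9375] = 2×7.375 in, A_gv = 5.5313, A_nv = 2×(7.375 − 3.5×0.75)×0.375 = 3.5625 in²; tension across gage: (4 − 2×0.75)×0.375 = 0.9375 in². R_n = min(0.6×65×3.5625, 0.6×50×5.5313) + 1.0×65×0.9375 = min(138.94, 165.94) + 60.938 = 199.88 kips. φR_n = 0.75 × 199.88 = 149.9 kips.
Tension yield (gross): A_g = 8.125×0.375 = 3.0469 in². φR_n = 0.90 × 50 × 3.0469 = 137.1 kips.
Tension rupture (net): A_n = (8.125 − 3×0.75)×0.375 = 2.2031 in² (U = 1.0, A_e = A_n). φR_n = 0.75 × 65 × 2.2031 = 107.4 kips.
Governing: min(463.9, 327.0, 149.9, 137.1, 107.4) = 107.4 kips → net-section rupture.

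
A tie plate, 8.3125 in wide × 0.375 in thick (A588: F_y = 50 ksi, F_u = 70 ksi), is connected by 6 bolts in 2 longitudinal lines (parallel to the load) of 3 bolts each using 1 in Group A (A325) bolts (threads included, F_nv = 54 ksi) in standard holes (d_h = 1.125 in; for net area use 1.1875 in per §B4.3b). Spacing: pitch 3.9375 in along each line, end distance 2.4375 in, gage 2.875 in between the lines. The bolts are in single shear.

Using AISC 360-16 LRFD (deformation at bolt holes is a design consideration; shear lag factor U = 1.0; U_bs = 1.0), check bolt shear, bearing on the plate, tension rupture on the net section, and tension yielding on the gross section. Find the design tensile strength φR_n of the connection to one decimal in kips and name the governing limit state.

116.9 kips (net-section rupture governs)

Bolt shear: A_b = π(1)²/4 = 0.7854 in². φR_n = 0.75 × 54 × 0.7854 × 6 × 1 = 190.9 kips.
Bearing (0.375 in plate, F_u = 70 ksi): end bolts L_c = 2.4375 − 1.125/2 = 1.875, R_n = min(1.2×1.875×0.375×70, 2.4×1×0.375×70) = 59.063 kips/bolt; interior L_c = 3.9375 − 1.125 = 2.8125, R_n = 63 kips/bolt. φR_n = 0.75 × (2×59.063 + 4×63) = 277.6 kips.
Tension rupture (net): A_n = (8.3125 − 2×1.1875)×0.375 = 2.2266 in² (U = 1.0, A_e = A_n). φR_n = 0.75 × 70 × 2.2266 = 116.9 kips.
Tension yield (gross): A_g = 8.3125×0.375 = 3.1172 in². φR_n = 0.90 × 50 × 3.1172 = 140.3 kips.
Governing: min(190.9, 277.6, 116.9, 140.3) = 116.9 kips → net-section rupture.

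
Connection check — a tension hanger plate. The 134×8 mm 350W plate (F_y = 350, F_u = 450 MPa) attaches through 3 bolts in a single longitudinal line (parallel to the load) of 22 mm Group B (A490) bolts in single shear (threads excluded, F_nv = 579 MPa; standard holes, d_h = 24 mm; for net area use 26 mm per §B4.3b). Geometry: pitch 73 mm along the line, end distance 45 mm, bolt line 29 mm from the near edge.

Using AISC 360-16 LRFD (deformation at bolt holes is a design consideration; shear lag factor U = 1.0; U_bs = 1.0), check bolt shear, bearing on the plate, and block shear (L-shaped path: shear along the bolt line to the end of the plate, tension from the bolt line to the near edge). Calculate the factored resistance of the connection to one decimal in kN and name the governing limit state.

Bolt shear: A_b = π(22)²/4 = 380.13 mm². φR_n = 0.75 × 579 × 380.13 × 3 × 1 = 495.2 kN.
Bearing (8 mm plate, F_u = 450 MPa): end bolts L_c = 45 − 24/2 = 33, R_n = min(1.2×33×8×450, 2.4×22×8×450) = 142.56 kN/bolt; interior L_c = 73 − 24 = 49, R_n = 190.08 kN/bolt. φR_n = 0.75 × (1×142.56 + 2×190.08) = 392.0 kN.
Block shear: shear path 1×[45+2×73] = 1×191 mm, A_gv = 1528, A_nv = 1×(191 − 2.5×26)×8 = 1008 mm²; tension to near edge: (29 − 0.5×26)×8 = 128 mm². R_n = min(0.6×450×1008, 0.6×350×1528) + 1.0×450×128 = min(272.16, 320.88) + 57.6 = 329.76 kN. φR_n = 0.75 × 329.76 = 247.3 kN.
Governing: min(495.2, 392.0, 247.3) = 247.3 kN → block shear.

247.3 kN (block shear governs)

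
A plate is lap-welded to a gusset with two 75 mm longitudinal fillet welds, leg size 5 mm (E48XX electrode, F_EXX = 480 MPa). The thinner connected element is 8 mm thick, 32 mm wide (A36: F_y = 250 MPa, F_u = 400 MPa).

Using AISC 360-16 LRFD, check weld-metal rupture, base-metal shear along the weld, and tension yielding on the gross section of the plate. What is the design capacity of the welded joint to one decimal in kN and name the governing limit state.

57.6 kN (gross-section yield governs)

Weld metal: throat = 0.707×5 = 3.535 mm, L = 2×75 = 150 mm. φR_n = 0.75 × 0.6 × 480 × 3.535 × 150 = 114.5 kN.
Base metal shear (8 mm plate): yield φR_n = 1.0×0.6×250×8×150 = 180.0 kN; rupture φR_n = 0.75×0.6×400×8×150 = 216.0 kN; take 180.0 kN (yield).
Tension yield (gross): A_g = 32×8 = 256 mm². φR_n = 0.90 × 250 × 256 = 57.6 kN.
Governing: min(114.5, 180.0, 57.6) = 57.6 kN → gross-section yield.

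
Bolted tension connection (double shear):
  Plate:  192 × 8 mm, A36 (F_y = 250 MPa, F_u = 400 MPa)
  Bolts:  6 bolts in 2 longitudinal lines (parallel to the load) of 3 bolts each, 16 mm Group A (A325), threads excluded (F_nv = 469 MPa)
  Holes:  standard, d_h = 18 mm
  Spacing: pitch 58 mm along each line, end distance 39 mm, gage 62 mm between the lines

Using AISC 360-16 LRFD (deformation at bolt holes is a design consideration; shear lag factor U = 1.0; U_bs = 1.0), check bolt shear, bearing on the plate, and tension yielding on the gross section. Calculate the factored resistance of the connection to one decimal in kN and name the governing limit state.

345.6 kN (gross-section yield governs)

Bolt shear: A_b = π(16)²/4 = 201.06 mm². φR_n = 0.75 × 469 × 201.06 × 6 × 2 = 848.7 kN.
Bearing (8 mm plate, F_u = 400 MPa): end bolts L_c = 39 − 18/2 = 30, R_n = min(1.2×30×8×400, 2.4×16×8×400) = 115.2 kN/bolt; interior L_c = 58 − 18 = 40, R_n = 122.88 kN/bolt. φR_n = 0.75 × (2×115.2 + 4×122.88) = 541.4 kN.
Tension yield (gross): A_g = 192×8 = 1536 mm². φR_n = 0.90 × 250 × 1536 = 345.6 kN.
Governing: min(848.7, 541.4, 345.6) = 345.6 kN → gross-section yield.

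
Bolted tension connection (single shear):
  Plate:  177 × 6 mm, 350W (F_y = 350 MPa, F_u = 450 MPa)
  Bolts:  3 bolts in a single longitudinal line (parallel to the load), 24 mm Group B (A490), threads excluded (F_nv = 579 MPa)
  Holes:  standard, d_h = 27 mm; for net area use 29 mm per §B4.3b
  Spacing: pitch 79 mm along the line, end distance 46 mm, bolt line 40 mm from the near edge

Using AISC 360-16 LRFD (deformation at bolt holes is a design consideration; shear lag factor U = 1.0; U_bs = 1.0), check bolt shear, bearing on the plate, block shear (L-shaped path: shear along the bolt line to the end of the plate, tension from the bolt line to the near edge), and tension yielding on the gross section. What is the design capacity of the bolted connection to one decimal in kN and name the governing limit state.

211.4 kN (block shear governs)

Bolt shear: A_b = π(24)²/4 = 452.39 mm². φR_n = 0.75 × 579 × 452.39 × 3 × 1 = 589.4 kN.
Bearing (6 mm plate, F_u = 450 MPa): end bolts L_c = 46 − 27/2 = 32.5, R_n = min(1.2×32.5×6×450, 2.4×24×6×450) = 105.3 kN/bolt; interior L_c = 79 − 27 = 52, R_n = 155.52 kN/bolt. φR_n = 0.75 × (1×105.3 + 2×155.52) = 312.3 kN.
Block shear: shear path 1×[46+2×79] = 1×204 mm, A_gv = 1224, A_nv = 1×(204 − 2.5×29)×6 = 789 mm²; tension to near edge: (40 − 0.5×29)×6 = 153 mm². R_n = min(0.6×450×789, 0.6×350×1224) + 1.0×450×153 = min(213.03, 257.04) + 68.85 = 281.88 kN. φR_n = 0.75 × 281.88 = 211.4 kN.
Tension yield (gross): A_g = 177×6 = 1062 mm². φR_n = 0.90 × 350 × 1062 = 334.5 kN.
Governing: min(589.4, 312.3, 211.4, 334.5) = 211.4 kN → block shear.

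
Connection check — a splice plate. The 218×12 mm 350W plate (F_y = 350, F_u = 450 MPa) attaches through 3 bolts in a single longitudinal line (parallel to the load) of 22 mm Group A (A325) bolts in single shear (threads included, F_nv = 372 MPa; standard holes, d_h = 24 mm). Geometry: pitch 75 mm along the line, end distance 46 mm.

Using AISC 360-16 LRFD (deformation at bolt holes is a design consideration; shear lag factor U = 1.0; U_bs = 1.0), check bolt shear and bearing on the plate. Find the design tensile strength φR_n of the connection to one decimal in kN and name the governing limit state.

Bolt shear: A_b = π(22)²/4 = 380.13 mm². φR_n = 0.75 × 372 × 380.13 × 3 × 1 = 318.2 kN.
Bearing (12 mm plate, F_u = 450 MPa): end bolts L_c = 46 − 24/2 = 34, R_n = min(1.2×34×12×450, 2.4×22×12×450) = 220.32 kN/bolt; interior L_c = 75 − 24 = 51, R_n = 285.12 kN/bolt. φR_n = 0.75 × (1×220.32 + 2×285.12) = 592.9 kN.
Governing: min(318.2, 592.9) = 318.2 kN → bolt shear.

318.2 kN (bolt shear governs)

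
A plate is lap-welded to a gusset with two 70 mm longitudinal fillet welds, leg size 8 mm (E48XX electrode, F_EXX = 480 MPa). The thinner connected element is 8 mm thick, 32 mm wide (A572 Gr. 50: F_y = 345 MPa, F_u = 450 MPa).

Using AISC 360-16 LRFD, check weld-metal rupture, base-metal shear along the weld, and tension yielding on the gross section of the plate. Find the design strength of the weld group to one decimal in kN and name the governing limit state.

Weld metal: throat = 0.707×8 = 5.656 mm, L = 2×70 = 140 mm. φR_n = 0.75 × 0.6 × 480 × 5.656 × 140 = 171.0 kN.
Base metal shear (8 mm plate): yield φR_n = 1.0×0.6×345×8×140 = 231.8 kN; rupture φR_n = 0.75×0.6×450×8×140 = 226.8 kN; take 226.8 kN (rupture).
Tension yield (gross): A_g = 32×8 = 256 mm². φR_n = 0.90 × 345 × 256 = 79.5 kN.
Governing: min(171.0, 226.8, 79.5) = 79.5 kN → gross-section yield.

79.5 kN (gross-section yield governs)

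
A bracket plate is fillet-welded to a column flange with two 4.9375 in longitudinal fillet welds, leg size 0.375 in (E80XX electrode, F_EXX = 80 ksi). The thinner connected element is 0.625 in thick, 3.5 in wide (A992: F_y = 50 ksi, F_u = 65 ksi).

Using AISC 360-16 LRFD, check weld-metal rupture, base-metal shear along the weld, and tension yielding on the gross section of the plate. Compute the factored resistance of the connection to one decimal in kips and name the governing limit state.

94.3 kips (weld metal governs)

Weld metal: throat = 0.707×0.375 = 0.26513 in, L = 2×4.9375 = 9.875 in. φR_n = 0.75 × 0.6 × 80 × 0.26513 × 9.875 = 94.3 kips.
Base metal shear (0.625 in plate): yield φR_n = 1.0×0.6×50×0.625×9.875 = 185.2 kips; rupture φR_n = 0.75×0.6×65×0.625×9.875 = 180.5 kips; take 180.5 kips (rupture).
Tension yield (gross): A_g = 3.5×0.625 = 2.1875 in². φR_n = 0.90 × 50 × 2.1875 = 98.4 kips.
Governing: min(94.3, 180.5, 98.4) = 94.3 kips → weld metal.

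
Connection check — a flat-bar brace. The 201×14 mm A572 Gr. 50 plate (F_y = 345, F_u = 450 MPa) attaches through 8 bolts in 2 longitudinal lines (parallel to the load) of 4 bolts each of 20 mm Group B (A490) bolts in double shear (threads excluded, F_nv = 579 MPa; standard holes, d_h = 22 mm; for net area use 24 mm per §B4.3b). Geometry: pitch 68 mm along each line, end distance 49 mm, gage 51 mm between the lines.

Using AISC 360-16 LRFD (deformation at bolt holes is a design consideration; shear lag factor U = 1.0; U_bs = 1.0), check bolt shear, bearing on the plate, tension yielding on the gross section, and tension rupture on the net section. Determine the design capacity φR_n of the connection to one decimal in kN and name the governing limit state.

Bolt shear: A_b = π(20)²/4 = 314.16 mm². φR_n = 0.75 × 579 × 314.16 × 8 × 2 = 2182.8 kN.
Bearing (14 mm plate, F_u = 450 MPa): end bolts L_c = 49 − 22/2 = 38, R_n = min(1.2×38×14×450, 2.4×20×14×450) = 287.28 kN/bolt; interior L_c = 68 − 22 = 46, R_n = 302.4 kN/bolt. φR_n = 0.75 × (2×287.28 + 6×302.4) = 1791.7 kN.
Tension yield (gross): A_g = 201×14 = 2814 mm². φR_n = 0.90 × 345 × 2814 = 873.7 kN.
Tension rupture (net): A_n = (201 − 2×24)×14 = 2142 mm² (U = 1.0, A_e = A_n). φR_n = 0.75 × 450 × 2142 = 722.9 kN.
Governing: min(2182.8, 1791.7, 873.7, 722.9) = 722.9 kN → net-section rupture.

722.9 kN (net-section rupture governs)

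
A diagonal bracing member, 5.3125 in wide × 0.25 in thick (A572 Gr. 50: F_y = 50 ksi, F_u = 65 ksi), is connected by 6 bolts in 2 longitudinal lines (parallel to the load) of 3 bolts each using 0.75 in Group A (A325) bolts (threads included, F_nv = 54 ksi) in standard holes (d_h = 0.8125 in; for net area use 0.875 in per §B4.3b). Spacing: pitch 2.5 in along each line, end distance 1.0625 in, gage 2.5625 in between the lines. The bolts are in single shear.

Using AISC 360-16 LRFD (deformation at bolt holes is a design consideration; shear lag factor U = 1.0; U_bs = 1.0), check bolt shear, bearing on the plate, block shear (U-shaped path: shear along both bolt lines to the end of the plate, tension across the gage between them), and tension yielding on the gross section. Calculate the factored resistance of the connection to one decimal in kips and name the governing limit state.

59.8 kips (gross-section yield governs)

Bolt shear: A_b = π(0.75)²/4 = 0.44179 in². φR_n = 0.75 × 54 × 0.44179 × 6 × 1 = 107.4 kips.
Bearing (0.25 in plate, F_u = 65 ksi): end bolts L_c = 1.0625 − 0.8125/2 = 0.65625, R_n = min(1.2×0.65625×0.25×65, 2.4×0.75×0.25×65) = 12.797 kips/bolt; interior L_c = 2.5 − 0.8125 = 1.6875, R_n = 29.25 kips/bolt. φR_n = 0.75 × (2×12.797 + 4×29.25) = 106.9 kips.
Block shear: shear path 2×[1.0625+2×2.5] = 2×6.0625 in, A_gv = 3.0313, A_nv = 2×(6.0625 − 2.5×0.875)×0.25 = 1.9375 in²; tension across gage: (2.5625 − 1×0.875)×0.25 = 0.42188 in². R_n = min(0.6×65×1.9375, 0.6×50×3.0313) + 1.0×65×0.42188 = min(75.563, 90.939) + 27.422 = 102.99 kips. φR_n = 0.75 × 102.99 = 77.2 kips.
Tension yield (gross): A_g = 5.3125×0.25 = 1.3281 in². φR_n = 0.90 × 50 × 1.3281 = 59.8 kips.
Governing: min(107.4, 106.9, 77.2, 59.8) = 59.8 kips → gross-section yield.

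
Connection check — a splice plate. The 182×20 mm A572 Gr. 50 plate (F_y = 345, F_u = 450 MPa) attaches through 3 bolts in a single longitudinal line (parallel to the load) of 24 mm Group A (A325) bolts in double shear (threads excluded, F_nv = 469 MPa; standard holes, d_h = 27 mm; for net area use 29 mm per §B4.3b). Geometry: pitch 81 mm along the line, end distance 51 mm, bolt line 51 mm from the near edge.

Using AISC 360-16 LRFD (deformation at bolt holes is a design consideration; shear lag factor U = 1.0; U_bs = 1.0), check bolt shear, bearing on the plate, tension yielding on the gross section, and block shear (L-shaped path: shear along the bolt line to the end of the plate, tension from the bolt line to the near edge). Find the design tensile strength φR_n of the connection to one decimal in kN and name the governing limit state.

Bolt shear: A_b = π(24)²/4 = 452.39 mm². φR_n = 0.75 × 469 × 452.39 × 3 × 2 = 954.8 kN.
Bearing (20 mm plate, F_u = 450 MPa): end bolts L_c = 51 − 27/2 = 37.5, R_n = min(1.2×37.5×20×450, 2.4×24×20×450) = 405 kN/bolt; interior L_c = 81 − 27 = 54, R_n = 518.4 kN/bolt. φR_n = 0.75 × (1×405 + 2×518.4) = 1081.4 kN.
Tension yield (gross): A_g = 182×20 = 3640 mm². φR_n = 0.90 × 345 × 3640 = 1130.2 kN.
Block shear: shear path 1×[51+2×81] = 1×213 mm, A_gv = 4260, A_nv = 1×(213 − 2.5×29)×20 = 2810 mm²; tension to near edge: (51 − 0.5×29)×20 = 730 mm². R_n = min(0.6×450×2810, 0.6×345×4260) + 1.0×450×730 = min(758.7, 881.82) + 328.5 = 1087.2 kN. φR_n = 0.75 × 1087.2 = 815.4 kN.
Governing: min(954.8, 1081.4, 1130.2, 815.4) = 815.4 kN → block shear.

815.4 kN (block shear governs)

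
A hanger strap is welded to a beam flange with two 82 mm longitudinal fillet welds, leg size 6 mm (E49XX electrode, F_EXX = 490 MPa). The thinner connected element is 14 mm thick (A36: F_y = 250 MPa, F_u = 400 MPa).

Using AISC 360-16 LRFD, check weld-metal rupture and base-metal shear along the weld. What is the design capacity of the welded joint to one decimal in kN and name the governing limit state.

Weld metal: throat = 0.707×6 = 4.242 mm, L = 2×82 = 164 mm. φR_n = 0.75 × 0.6 × 490 × 4.242 × 164 = 153.4 kN.
Base metal shear (14 mm plate): yield φR_n = 1.0×0.6×250×14×164 = 344.4 kN; rupture φR_n = 0.75×0.6×400×14×164 = 413.3 kN; take 344.4 kN (yield).
Governing: min(153.4, 344.4) = 153.4 kN → weld metal.

153.4 kN (weld metal governs)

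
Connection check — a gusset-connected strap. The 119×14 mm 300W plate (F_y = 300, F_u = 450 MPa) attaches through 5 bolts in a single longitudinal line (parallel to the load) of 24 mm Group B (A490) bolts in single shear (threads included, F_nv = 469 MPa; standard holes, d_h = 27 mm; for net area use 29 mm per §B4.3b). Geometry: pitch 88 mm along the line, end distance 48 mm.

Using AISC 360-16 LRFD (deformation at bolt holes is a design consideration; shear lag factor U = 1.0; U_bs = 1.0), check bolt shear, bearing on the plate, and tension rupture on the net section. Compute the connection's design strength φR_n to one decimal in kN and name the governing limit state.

Bolt shear: A_b = π(24)²/4 = 452.39 mm². φR_n = 0.75 × 469 × 452.39 × 5 × 1 = 795.6 kN.
Bearing (14 mm plate, F_u = 450 MPa): end bolts L_c = 48 − 27/2 = 34.5, R_n = min(1.2×34.5×14×450, 2.4×24×14×450) = 260.82 kN/bolt; interior L_c = 88 − 27 = 61, R_n = 362.88 kN/bolt. φR_n = 0.75 × (1×260.82 + 4×362.88) = 1284.3 kN.
Tension rupture (net): A_n = (119 − 1×29)×14 = 1260 mm² (U = 1.0, A_e = A_n). φR_n = 0.75 × 450 × 1260 = 425.3 kN.
Governing: min(795.6, 1284.3, 425.3) = 425.3 kN → net-section rupture.

425.3 kN (net-section rupture governs)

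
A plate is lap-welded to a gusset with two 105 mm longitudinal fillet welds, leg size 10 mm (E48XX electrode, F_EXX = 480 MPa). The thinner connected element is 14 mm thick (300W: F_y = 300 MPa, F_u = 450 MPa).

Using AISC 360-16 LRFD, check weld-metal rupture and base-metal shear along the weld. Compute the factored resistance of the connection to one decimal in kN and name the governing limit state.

Weld metal: throat = 0.707×10 = 7.07 mm, L = 2×105 = 210 mm. φR_n = 0.75 × 0.6 × 480 × 7.07 × 210 = 320.7 kN.
Base metal shear (14 mm plate): yield φR_n = 1.0×0.6×300×14×210 = 529.2 kN; rupture φR_n = 0.75×0.6×450×14×210 = 595.4 kN; take 529.2 kN (yield).
Governing: min(320.7, 529.2) = 320.7 kN → weld metal.

320.7 kN (weld metal governs)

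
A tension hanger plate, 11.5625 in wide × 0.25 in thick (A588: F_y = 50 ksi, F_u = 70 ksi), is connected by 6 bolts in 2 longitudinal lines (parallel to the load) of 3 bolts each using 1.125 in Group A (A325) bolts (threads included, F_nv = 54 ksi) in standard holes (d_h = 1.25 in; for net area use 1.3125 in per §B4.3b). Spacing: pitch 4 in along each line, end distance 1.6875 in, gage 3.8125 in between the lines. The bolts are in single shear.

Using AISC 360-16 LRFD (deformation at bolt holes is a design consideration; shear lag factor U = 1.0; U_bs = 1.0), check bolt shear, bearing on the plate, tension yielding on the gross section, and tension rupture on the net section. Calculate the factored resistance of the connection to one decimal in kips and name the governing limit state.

117.3 kips (net-section rupture governs)

Bolt shear: A_b = π(1.125)²/4 = 0.99402 in². φR_n = 0.75 × 54 × 0.99402 × 6 × 1 = 241.5 kips.
Bearing (0.25 in plate, F_u = 70 ksi): end bolts L_c = 1.6875 − 1.25/2 = 1.0625, R_n = min(1.2×1.0625×0.25×70, 2.4×1.125×0.25×70) = 22.313 kips/bolt; interior L_c = 4 − 1.25 = 2.75, R_n = 47.25 kips/bolt. φR_n = 0.75 × (2×22.313 + 4×47.25) = 175.2 kips.
Tension yield (gross): A_g = 11.5625×0.25 = 2.8906 in². φR_n = 0.90 × 50 × 2.8906 = 130.1 kips.
Tension rupture (net): A_n = (11.5625 − 2×1.3125)×0.25 = 2.2344 in² (U = 1.0, A_e = A_n). φR_n = 0.75 × 70 × 2.2344 = 117.3 kips.
Governing: min(241.5, 175.2, 130.1, 117.3) = 117.3 kips → net-section rupture.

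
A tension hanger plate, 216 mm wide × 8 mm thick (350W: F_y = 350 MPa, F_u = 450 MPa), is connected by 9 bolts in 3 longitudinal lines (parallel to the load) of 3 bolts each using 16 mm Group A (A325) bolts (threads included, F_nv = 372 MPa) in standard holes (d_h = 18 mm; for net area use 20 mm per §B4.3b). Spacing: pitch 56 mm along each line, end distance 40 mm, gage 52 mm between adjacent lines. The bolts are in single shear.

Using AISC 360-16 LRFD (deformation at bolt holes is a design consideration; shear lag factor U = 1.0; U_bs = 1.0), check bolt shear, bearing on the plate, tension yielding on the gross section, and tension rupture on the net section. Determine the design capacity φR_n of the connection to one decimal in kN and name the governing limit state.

Bolt shear: A_b = π(16)²/4 = 201.06 mm². φR_n = 0.75 × 372 × 201.06 × 9 × 1 = 504.9 kN.
Bearing (8 mm plate, F_u = 450 MPa): end bolts L_c = 40 − 18/2 = 31, R_n = min(1.2×31×8×450, 2.4×16×8×450) = 133.92 kN/bolt; interior L_c = 56 − 18 = 38, R_n = 138.24 kN/bolt. φR_n = 0.75 × (3×133.92 + 6×138.24) = 923.4 kN.
Tension yield (gross): A_g = 216×8 = 1728 mm². φR_n = 0.90 × 350 × 1728 = 544.3 kN.
Tension rupture (net): A_n = (216 − 3×20)×8 = 1248 mm² (U = 1.0, A_e = A_n). φR_n = 0.75 × 450 × 1248 = 421.2 kN.
Governing: min(504.9, 923.4, 544.3, 421.2) = 421.2 kN → net-section rupture.

421.2 kN (net-section rupture governs)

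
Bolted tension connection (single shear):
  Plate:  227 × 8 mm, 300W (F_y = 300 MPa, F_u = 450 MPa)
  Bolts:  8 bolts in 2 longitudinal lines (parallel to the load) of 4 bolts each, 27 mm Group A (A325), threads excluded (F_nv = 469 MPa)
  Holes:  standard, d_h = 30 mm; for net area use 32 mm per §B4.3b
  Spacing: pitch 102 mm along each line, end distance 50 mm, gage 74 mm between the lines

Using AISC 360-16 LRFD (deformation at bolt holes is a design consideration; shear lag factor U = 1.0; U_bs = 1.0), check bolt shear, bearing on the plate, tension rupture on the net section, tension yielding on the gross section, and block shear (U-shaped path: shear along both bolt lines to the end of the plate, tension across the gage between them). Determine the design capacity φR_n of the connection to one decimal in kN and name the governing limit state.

Bolt shear: A_b = π(27)²/4 = 572.56 mm². φR_n = 0.75 × 469 × 572.56 × 8 × 1 = 1611.2 kN.
Bearing (8 mm plate, F_u = 450 MPa): end bolts L_c = 50 − 30/2 = 35, R_n = min(1.2×35×8×450, 2.4×27×8×450) = 151.2 kN/bolt; interior L_c = 102 − 30 = 72, R_n = 233.28 kN/bolt. φR_n = 0.75 × (2×151.2 + 6×233.28) = 1276.6 kN.
Tension rupture (net): A_n = (227 − 2×32)×8 = 1304 mm² (U = 1.0, A_e = A_n). φR_n = 0.75 × 450 × 1304 = 440.1 kN.
Tension yield (gross): A_g = 227×8 = 1816 mm². φR_n = 0.90 × 300 × 1816 = 490.3 kN.
Block shear: shear path 2×[50+3×102] = 2×356 mm, A_gv = 5696, A_nv = 2×(356 − 3.5×32)×8 = 3904 mm²; tension across gage: (74 − 1×32)×8 = 336 mm². R_n = min(0.6×450×3904, 0.6×300×5696) + 1.0×450×336 = min(1054.1, 1025.3) + 151.2 = 1176.5 kN. φR_n = 0.75 × 1176.5 = 882.4 kN.
Governing: min(1611.2, 1276.6, 440.1, 490.3, 882.4) = 440.1 kN → net-section rupture.

440.1 kN (net-section rupture governs)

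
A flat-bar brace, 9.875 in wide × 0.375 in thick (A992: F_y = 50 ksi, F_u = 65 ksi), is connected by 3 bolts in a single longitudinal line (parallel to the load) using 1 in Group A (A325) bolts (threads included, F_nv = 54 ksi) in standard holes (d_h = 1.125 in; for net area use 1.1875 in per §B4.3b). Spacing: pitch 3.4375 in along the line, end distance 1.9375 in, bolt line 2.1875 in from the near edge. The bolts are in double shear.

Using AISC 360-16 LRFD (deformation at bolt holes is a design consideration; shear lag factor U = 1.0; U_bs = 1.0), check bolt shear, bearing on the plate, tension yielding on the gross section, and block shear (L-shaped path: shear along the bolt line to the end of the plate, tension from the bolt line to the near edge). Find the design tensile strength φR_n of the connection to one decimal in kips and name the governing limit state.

93.2 kips (block shear governs)

Bolt shear: A_b = π(1)²/4 = 0.7854 in². φR_n = 0.75 × 54 × 0.7854 × 3 × 2 = 190.9 kips.
Bearing (0.375 in plate, F_u = 65 ksi): end bolts L_c = 1.9375 − 1.125/2 = 1.375, R_n = min(1.2×1.375×0.375×65, 2.4×1×0.375×65) = 40.219 kips/bolt; interior L_c = 3.4375 − 1.125 = 2.3125, R_n = 58.5 kips/bolt. φR_n = 0.75 × (1×40.219 + 2×58.5) = 117.9 kips.
Tension yield (gross): A_g = 9.875×0.375 = 3.7031 in². φR_n = 0.90 × 50 × 3.7031 = 166.6 kips.
Block shear: shear path 1×[1.9375+2×3.4375] = 1×8.8125 in, A_gv = 3.3047, A_nv = 1×(8.8125 − 2.5×1.1875)×0.375 = 2.1914 in²; tension to near edge: (2.1875 − 0.5×1.1875)×0.375 = 0.59766 in². R_n = min(0.6×65×2.1914, 0.6×50×3.3047) + 1.0×65×0.59766 = min(85.465, 99.141) + 38.848 = 124.31 kips. φR_n = 0.75 × 124.31 = 93.2 kips.
Governing: min(190.9, 117.9, 166.6, 93.2) = 93.2 kips → block shear.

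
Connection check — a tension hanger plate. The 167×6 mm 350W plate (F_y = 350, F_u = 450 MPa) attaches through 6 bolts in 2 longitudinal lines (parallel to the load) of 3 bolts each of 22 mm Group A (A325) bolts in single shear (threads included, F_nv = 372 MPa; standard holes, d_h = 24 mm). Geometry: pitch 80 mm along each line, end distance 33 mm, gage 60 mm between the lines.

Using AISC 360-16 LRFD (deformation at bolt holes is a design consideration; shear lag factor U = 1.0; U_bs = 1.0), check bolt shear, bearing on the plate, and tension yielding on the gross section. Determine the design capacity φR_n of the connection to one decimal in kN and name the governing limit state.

Bolt shear: A_b = π(22)²/4 = 380.13 mm². φR_n = 0.75 × 372 × 380.13 × 6 × 1 = 636.3 kN.
Bearing (6 mm plate, F_u = 450 MPa): end bolts L_c = 33 − 24/2 = 21, R_n = min(1.2×21×6×450, 2.4×22×6×450) = 68.04 kN/bolt; interior L_c = 80 − 24 = 56, R_n = 142.56 kN/bolt. φR_n = 0.75 × (2×68.04 + 4×142.56) = 529.7 kN.
Tension yield (gross): A_g = 167×6 = 1002 mm². φR_n = 0.90 × 350 × 1002 = 315.6 kN.
Governing: min(636.3, 529.7, 315.6) = 315.6 kN → gross-section yield.

315.6 kN (gross-section yield governs)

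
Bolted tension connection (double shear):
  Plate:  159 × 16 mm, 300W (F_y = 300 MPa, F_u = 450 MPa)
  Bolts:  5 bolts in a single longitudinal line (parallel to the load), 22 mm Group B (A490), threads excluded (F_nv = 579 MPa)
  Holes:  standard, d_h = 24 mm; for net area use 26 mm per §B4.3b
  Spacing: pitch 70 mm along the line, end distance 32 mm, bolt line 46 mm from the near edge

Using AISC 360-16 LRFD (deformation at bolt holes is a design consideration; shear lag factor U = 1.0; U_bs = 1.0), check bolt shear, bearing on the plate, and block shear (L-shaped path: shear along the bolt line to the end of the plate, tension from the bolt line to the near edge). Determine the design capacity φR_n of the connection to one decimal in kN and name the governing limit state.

810.0 kN (block shear governs)

Bolt shear: A_b = π(22)²/4 = 380.13 mm². φR_n = 0.75 × 579 × 380.13 × 5 × 2 = 1650.7 kN.
Bearing (16 mm plate, F_u = 450 MPa): end bolts L_c = 32 − 24/2 = 20, R_n = min(1.2×20×16×450, 2.4×22×16×450) = 172.8 kN/bolt; interior L_c = 70 − 24 = 46, R_n = 380.16 kN/bolt. φR_n = 0.75 × (1×172.8 + 4×380.16) = 1270.1 kN.
Block shear: shear path 1×[32+4×70] = 1×312 mm, A_gv = 4992, A_nv = 1×(312 − 4.5×26)×16 = 3120 mm²; tension to near edge: (46 − 0.5×26)×16 = 528 mm². R_n = min(0.6×450×3120, 0.6×300×4992) + 1.0×450×528 = min(842.4, 898.56) + 237.6 = 1080 kN. φR_n = 0.75 × 1080 = 810.0 kN.
Governing: min(1650.7, 1270.1, 810.0) = 810.0 kN → block shear.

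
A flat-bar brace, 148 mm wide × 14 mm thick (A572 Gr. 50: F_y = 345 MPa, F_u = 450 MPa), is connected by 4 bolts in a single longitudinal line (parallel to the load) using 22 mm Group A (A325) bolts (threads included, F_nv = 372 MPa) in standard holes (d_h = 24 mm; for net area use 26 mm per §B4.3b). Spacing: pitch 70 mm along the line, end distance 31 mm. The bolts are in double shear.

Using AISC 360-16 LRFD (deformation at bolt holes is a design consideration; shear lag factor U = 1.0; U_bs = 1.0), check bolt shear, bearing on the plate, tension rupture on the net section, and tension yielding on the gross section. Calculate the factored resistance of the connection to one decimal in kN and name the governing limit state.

Bolt shear: A_b = π(22)²/4 = 380.13 mm². φR_n = 0.75 × 372 × 380.13 × 4 × 2 = 848.5 kN.
Bearing (14 mm plate, F_u = 450 MPa): end bolts L_c = 31 − 24/2 = 19, R_n = min(1.2×19×14×450, 2.4×22×14×450) = 143.64 kN/bolt; interior L_c = 70 − 24 = 46, R_n = 332.64 kN/bolt. φR_n = 0.75 × (1×143.64 + 3×332.64) = 856.2 kN.
Tension rupture (net): A_n = (148 − 1×26)×14 = 1708 mm² (U = 1.0, A_e = A_n). φR_n = 0.75 × 450 × 1708 = 576.5 kN.
Tension yield (gross): A_g = 148×14 = 2072 mm². φR_n = 0.90 × 345 × 2072 = 643.4 kN.
Governing: min(848.5, 856.2, 576.5, 643.4) = 576.5 kN → net-section rupture.

576.5 kN (net-section rupture governs)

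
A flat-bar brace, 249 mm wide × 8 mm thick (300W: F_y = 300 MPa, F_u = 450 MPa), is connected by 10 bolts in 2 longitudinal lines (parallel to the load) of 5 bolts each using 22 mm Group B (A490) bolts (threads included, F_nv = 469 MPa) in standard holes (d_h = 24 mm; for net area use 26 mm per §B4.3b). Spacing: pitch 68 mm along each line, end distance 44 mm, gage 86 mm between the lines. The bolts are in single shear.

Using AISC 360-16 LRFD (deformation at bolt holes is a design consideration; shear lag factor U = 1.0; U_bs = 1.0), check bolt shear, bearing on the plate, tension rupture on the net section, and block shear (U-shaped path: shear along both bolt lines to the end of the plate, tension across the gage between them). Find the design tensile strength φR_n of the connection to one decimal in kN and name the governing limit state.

531.9 kN (net-section rupture governs)

Bolt shear: A_b = π(22)²/4 = 380.13 mm². φR_n = 0.75 × 469 × 380.13 × 10 × 1 = 1337.1 kN.
Bearing (8 mm plate, F_u = 450 MPa): end bolts L_c = 44 − 24/2 = 32, R_n = min(1.2×32×8×450, 2.4×22×8×450) = 138.24 kN/bolt; interior L_c = 68 − 24 = 44, R_n = 190.08 kN/bolt. φR_n = 0.75 × (2×138.24 + 8×190.08) = 1347.8 kN.
Tension rupture (net): A_n = (249 − 2×26)×8 = 1576 mm² (U = 1.0, A_e = A_n). φR_n = 0.75 × 450 × 1576 = 531.9 kN.
Block shear: shear path 2×[44+4×68] = 2×316 mm, A_gv = 5056, A_nv = 2×(316 − 4.5×26)×8 = 3184 mm²; tension across gage: (86 − 1×26)×8 = 480 mm². R_n = min(0.6×450×3184, 0.6×300×5056) + 1.0×450×480 = min(859.68, 910.08) + 216 = 1075.7 kN. φR_n = 0.75 × 1075.7 = 806.8 kN.
Governing: min(1337.1, 1347.8, 531.9, 806.8) = 531.9 kN → net-section rupture.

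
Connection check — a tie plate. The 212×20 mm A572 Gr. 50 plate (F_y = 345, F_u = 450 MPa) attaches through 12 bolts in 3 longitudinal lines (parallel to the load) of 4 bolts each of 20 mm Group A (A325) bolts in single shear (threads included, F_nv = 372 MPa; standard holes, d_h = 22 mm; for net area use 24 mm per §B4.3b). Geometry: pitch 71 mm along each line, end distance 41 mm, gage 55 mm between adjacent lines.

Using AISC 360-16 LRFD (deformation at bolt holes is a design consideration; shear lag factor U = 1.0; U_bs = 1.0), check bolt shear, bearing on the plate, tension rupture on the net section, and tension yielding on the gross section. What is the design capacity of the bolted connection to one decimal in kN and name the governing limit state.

945.0 kN (net-section rupture governs)

Bolt shear: A_b = π(20)²/4 = 314.16 mm². φR_n = 0.75 × 372 × 314.16 × 12 × 1 = 1051.8 kN.
Bearing (20 mm plate, F_u = 450 MPa): end bolts L_c = 41 − 22/2 = 30, R_n = min(1.2×30×20×450, 2.4×20×20×450) = 324 kN/bolt; interior L_c = 71 − 22 = 49, R_n = 432 kN/bolt. φR_n = 0.75 × (3×324 + 9×432) = 3645.0 kN.
Tension rupture (net): A_n = (212 − 3×24)×20 = 2800 mm² (U = 1.0, A_e = A_n). φR_n = 0.75 × 450 × 2800 = 945.0 kN.
Tension yield (gross): A_g = 212×20 = 4240 mm². φR_n = 0.90 × 345 × 4240 = 1316.5 kN.
Governing: min(1051.8, 3645.0, 945.0, 1316.5) = 945.0 kN → net-section rupture.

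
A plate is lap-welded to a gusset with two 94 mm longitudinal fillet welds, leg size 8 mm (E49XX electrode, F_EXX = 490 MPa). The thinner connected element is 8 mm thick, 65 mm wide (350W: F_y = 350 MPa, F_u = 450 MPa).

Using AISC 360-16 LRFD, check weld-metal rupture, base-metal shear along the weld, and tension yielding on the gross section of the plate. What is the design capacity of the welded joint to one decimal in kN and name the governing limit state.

163.8 kN (gross-section yield governs)

Weld metal: throat = 0.707×8 = 5.656 mm, L = 2×94 = 188 mm. φR_n = 0.75 × 0.6 × 490 × 5.656 × 188 = 234.5 kN.
Base metal shear (8 mm plate): yield φR_n = 1.0×0.6×350×8×188 = 315.8 kN; rupture φR_n = 0.75×0.6×450×8×188 = 304.6 kN; take 304.6 kN (rupture).
Tension yield (gross): A_g = 65×8 = 520 mm². φR_n = 0.90 × 350 × 520 = 163.8 kN.
Governing: min(234.5, 304.6, 163.8) = 163.8 kN → gross-section yield.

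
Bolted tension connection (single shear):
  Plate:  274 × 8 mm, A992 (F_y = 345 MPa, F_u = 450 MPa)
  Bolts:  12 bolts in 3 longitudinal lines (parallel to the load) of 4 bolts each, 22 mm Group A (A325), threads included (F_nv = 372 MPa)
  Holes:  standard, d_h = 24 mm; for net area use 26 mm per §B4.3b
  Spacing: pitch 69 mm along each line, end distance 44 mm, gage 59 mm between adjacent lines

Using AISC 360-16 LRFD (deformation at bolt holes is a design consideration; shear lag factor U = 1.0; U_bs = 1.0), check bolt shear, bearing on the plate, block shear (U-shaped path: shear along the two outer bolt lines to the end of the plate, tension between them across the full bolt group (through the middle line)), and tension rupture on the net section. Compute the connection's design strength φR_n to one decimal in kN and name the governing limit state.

Bolt shear: A_b = π(22)²/4 = 380.13 mm². φR_n = 0.75 × 372 × 380.13 × 12 × 1 = 1272.7 kN.
Bearing (8 mm plate, F_u = 450 MPa): end bolts L_c = 44 − 24/2 = 32, R_n = min(1.2×32×8×450, 2.4×22×8×450) = 138.24 kN/bolt; interior L_c = 69 − 24 = 45, R_n = 190.08 kN/bolt. φR_n = 0.75 × (3×138.24 + 9×190.08) = 1594.1 kN.
Block shear: shear path 2×[44+3×69] = 2×251 mm, A_gv = 4016, A_nv = 2×(251 − 3.5×26)×8 = 2560 mm²; tension across gage: (118 − 2×26)×8 = 528 mm². R_n = min(0.6×450×2560, 0.6×345×4016) + 1.0×450×528 = min(691.2, 831.31) + 237.6 = 928.8 kN. φR_n = 0.75 × 928.8 = 696.6 kN.
Tension rupture (net): A_n = (274 − 3×26)×8 = 1568 mm² (U = 1.0, A_e = A_n). φR_n = 0.75 × 450 × 1568 = 529.2 kN.
Governing: min(1272.7, 1594.1, 696.6, 529.2) = 529.2 kN → net-section rupture.

529.2 kN (net-section rupture governs)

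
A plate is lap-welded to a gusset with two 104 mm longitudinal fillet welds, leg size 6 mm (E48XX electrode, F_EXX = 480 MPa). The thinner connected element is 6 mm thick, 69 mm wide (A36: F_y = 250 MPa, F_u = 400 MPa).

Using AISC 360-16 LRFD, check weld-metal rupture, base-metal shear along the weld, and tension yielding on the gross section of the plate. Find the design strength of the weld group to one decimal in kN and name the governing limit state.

Weld metal: throat = 0.707×6 = 4.242 mm, L = 2×104 = 208 mm. φR_n = 0.75 × 0.6 × 480 × 4.242 × 208 = 190.6 kN.
Base metal shear (6 mm plate): yield φR_n = 1.0×0.6×250×6×208 = 187.2 kN; rupture φR_n = 0.75×0.6×400×6×208 = 224.6 kN; take 187.2 kN (yield).
Tension yield (gross): A_g = 69×6 = 414 mm². φR_n = 0.90 × 250 × 414 = 93.2 kN.
Governing: min(190.6, 187.2, 93.2) = 93.2 kN → gross-section yield.

93.2 kN (gross-section yield governs)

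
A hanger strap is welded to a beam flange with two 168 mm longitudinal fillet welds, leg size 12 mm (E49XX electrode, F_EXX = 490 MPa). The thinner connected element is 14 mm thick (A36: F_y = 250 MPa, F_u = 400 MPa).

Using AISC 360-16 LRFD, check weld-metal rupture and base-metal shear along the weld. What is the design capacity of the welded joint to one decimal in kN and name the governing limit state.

Weld metal: throat = 0.707×12 = 8.484 mm, L = 2×168 = 336 mm. φR_n = 0.75 × 0.6 × 490 × 8.484 × 336 = 628.6 kN.
Base metal shear (14 mm plate): yield φR_n = 1.0×0.6×250×14×336 = 705.6 kN; rupture φR_n = 0.75×0.6×400×14×336 = 846.7 kN; take 705.6 kN (yield).
Governing: min(628.6, 705.6) = 628.6 kN → weld metal.

628.6 kN (weld metal governs)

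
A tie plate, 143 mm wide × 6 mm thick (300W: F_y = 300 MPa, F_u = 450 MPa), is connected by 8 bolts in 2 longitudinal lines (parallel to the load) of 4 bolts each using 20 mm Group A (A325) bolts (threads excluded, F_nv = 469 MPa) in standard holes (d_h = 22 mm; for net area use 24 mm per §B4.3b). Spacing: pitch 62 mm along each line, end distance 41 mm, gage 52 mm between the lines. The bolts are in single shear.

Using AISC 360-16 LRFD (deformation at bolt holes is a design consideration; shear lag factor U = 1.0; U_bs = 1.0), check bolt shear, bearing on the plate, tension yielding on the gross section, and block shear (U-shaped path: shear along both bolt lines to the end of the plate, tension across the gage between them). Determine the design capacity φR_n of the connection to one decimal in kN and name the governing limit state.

Bolt shear: A_b = π(20)²/4 = 314.16 mm². φR_n = 0.75 × 469 × 314.16 × 8 × 1 = 884.0 kN.
Bearing (6 mm plate, F_u = 450 MPa): end bolts L_c = 41 − 22/2 = 30, R_n = min(1.2×30×6×450, 2.4×20×6×450) = 97.2 kN/bolt; interior L_c = 62 − 22 = 40, R_n = 129.6 kN/bolt. φR_n = 0.75 × (2×97.2 + 6×129.6) = 729.0 kN.
Tension yield (gross): A_g = 143×6 = 858 mm². φR_n = 0.90 × 300 × 858 = 231.7 kN.
Block shear: shear path 2×[41+3×62] = 2×227 mm, A_gv = 2724, A_nv = 2×(227 − 3.5×24)×6 = 1716 mm²; tension across gage: (52 − 1×24)×6 = 168 mm². R_n = min(0.6×450×1716, 0.6×300×2724) + 1.0×450×168 = min(463.32, 490.32) + 75.6 = 538.92 kN. φR_n = 0.75 × 538.92 = 404.2 kN.
Governing: min(884.0, 729.0, 231.7, 404.2) = 231.7 kN → gross-section yield.

231.7 kN (gross-section yield governs)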